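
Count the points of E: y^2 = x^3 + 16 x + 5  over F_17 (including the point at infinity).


For each x in F_17, count y with y^2 = x^3 + 16 x + 5 mod 17:
  x = 7: RHS = 1, y in [1, 16]  -> 2 point(s)
  x = 8: RHS = 16, y in [4, 13]  -> 2 point(s)
  x = 10: RHS = 9, y in [3, 14]  -> 2 point(s)
  x = 11: RHS = 16, y in [4, 13]  -> 2 point(s)
  x = 12: RHS = 4, y in [2, 15]  -> 2 point(s)
  x = 13: RHS = 13, y in [8, 9]  -> 2 point(s)
  x = 14: RHS = 15, y in [7, 10]  -> 2 point(s)
  x = 15: RHS = 16, y in [4, 13]  -> 2 point(s)
Affine points: 16. Add the point at infinity: total = 17.

#E(F_17) = 17


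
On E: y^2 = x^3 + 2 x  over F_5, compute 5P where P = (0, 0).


k = 5 = 101_2 (binary, LSB first: 101)
Double-and-add from P = (0, 0):
  bit 0 = 1: acc = O + (0, 0) = (0, 0)
  bit 1 = 0: acc unchanged = (0, 0)
  bit 2 = 1: acc = (0, 0) + O = (0, 0)

5P = (0, 0)


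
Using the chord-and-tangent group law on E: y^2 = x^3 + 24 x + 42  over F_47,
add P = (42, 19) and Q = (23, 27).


P != Q, so use the chord formula.
s = (y2 - y1) / (x2 - x1) = (8) / (28) mod 47 = 7
x3 = s^2 - x1 - x2 mod 47 = 7^2 - 42 - 23 = 31
y3 = s (x1 - x3) - y1 mod 47 = 7 * (42 - 31) - 19 = 11

P + Q = (31, 11)


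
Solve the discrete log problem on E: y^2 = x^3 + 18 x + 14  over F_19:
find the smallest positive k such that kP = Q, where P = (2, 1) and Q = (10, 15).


Enumerate multiples of P until we hit Q = (10, 15):
  1P = (2, 1)
  2P = (12, 1)
  3P = (5, 18)
  4P = (4, 13)
  5P = (11, 2)
  6P = (10, 15)
Match found at i = 6.

k = 6


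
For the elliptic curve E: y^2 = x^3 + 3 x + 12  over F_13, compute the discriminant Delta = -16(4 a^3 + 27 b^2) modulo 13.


4 a^3 + 27 b^2 = 4*3^3 + 27*12^2 = 108 + 3888 = 3996
Delta = -16 * (3996) = -63936
Delta mod 13 = 11

Delta = 11 (mod 13)


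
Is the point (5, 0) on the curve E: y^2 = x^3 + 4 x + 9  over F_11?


Check whether y^2 = x^3 + 4 x + 9 (mod 11) for (x, y) = (5, 0).
LHS: y^2 = 0^2 mod 11 = 0
RHS: x^3 + 4 x + 9 = 5^3 + 4*5 + 9 mod 11 = 0
LHS = RHS

Yes, on the curve


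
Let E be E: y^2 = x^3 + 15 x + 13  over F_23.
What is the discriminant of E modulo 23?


4 a^3 + 27 b^2 = 4*15^3 + 27*13^2 = 13500 + 4563 = 18063
Delta = -16 * (18063) = -289008
Delta mod 23 = 10

Delta = 10 (mod 23)


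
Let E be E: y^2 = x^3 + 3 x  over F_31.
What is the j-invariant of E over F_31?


Delta = -16(4 a^3 + 27 b^2) mod 31 = 8
-1728 * (4 a)^3 = -1728 * (4*3)^3 mod 31 = 29
j = 29 * 8^(-1) mod 31 = 23

j = 23 (mod 31)


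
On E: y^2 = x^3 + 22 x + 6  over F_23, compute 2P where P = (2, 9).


Doubling: s = (3 x1^2 + a) / (2 y1)
s = (3*2^2 + 22) / (2*9) mod 23 = 7
x3 = s^2 - 2 x1 mod 23 = 7^2 - 2*2 = 22
y3 = s (x1 - x3) - y1 mod 23 = 7 * (2 - 22) - 9 = 12

2P = (22, 12)


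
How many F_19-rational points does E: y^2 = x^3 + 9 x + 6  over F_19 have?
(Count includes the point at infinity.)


For each x in F_19, count y with y^2 = x^3 + 9 x + 6 mod 19:
  x = 0: RHS = 6, y in [5, 14]  -> 2 point(s)
  x = 1: RHS = 16, y in [4, 15]  -> 2 point(s)
  x = 4: RHS = 11, y in [7, 12]  -> 2 point(s)
  x = 5: RHS = 5, y in [9, 10]  -> 2 point(s)
  x = 8: RHS = 1, y in [1, 18]  -> 2 point(s)
  x = 11: RHS = 11, y in [7, 12]  -> 2 point(s)
  x = 14: RHS = 7, y in [8, 11]  -> 2 point(s)
  x = 15: RHS = 1, y in [1, 18]  -> 2 point(s)
  x = 16: RHS = 9, y in [3, 16]  -> 2 point(s)
Affine points: 18. Add the point at infinity: total = 19.

#E(F_19) = 19


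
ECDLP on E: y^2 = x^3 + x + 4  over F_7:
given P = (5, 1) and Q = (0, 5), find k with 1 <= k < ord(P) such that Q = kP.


Enumerate multiples of P until we hit Q = (0, 5):
  1P = (5, 1)
  2P = (6, 3)
  3P = (0, 2)
  4P = (4, 3)
  5P = (2, 0)
  6P = (4, 4)
  7P = (0, 5)
Match found at i = 7.

k = 7


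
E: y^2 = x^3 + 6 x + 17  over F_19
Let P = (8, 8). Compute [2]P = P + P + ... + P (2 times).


k = 2 = 10_2 (binary, LSB first: 01)
Double-and-add from P = (8, 8):
  bit 0 = 0: acc unchanged = O
  bit 1 = 1: acc = O + (8, 11) = (8, 11)

2P = (8, 11)


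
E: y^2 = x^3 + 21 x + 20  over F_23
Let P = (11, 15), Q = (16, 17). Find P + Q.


P != Q, so use the chord formula.
s = (y2 - y1) / (x2 - x1) = (2) / (5) mod 23 = 5
x3 = s^2 - x1 - x2 mod 23 = 5^2 - 11 - 16 = 21
y3 = s (x1 - x3) - y1 mod 23 = 5 * (11 - 21) - 15 = 4

P + Q = (21, 4)


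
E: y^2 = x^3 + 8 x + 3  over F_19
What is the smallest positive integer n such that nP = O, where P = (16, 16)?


Compute successive multiples of P until we hit O:
  1P = (16, 16)
  2P = (11, 15)
  3P = (8, 16)
  4P = (14, 3)
  5P = (17, 6)
  6P = (10, 0)
  7P = (17, 13)
  8P = (14, 16)
  ... (continuing to 12P)
  12P = O

ord(P) = 12


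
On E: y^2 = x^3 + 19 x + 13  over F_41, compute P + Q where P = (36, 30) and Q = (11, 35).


P != Q, so use the chord formula.
s = (y2 - y1) / (x2 - x1) = (5) / (16) mod 41 = 8
x3 = s^2 - x1 - x2 mod 41 = 8^2 - 36 - 11 = 17
y3 = s (x1 - x3) - y1 mod 41 = 8 * (36 - 17) - 30 = 40

P + Q = (17, 40)


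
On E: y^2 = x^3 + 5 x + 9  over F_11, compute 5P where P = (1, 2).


k = 5 = 101_2 (binary, LSB first: 101)
Double-and-add from P = (1, 2):
  bit 0 = 1: acc = O + (1, 2) = (1, 2)
  bit 1 = 0: acc unchanged = (1, 2)
  bit 2 = 1: acc = (1, 2) + (0, 8) = (2, 4)

5P = (2, 4)


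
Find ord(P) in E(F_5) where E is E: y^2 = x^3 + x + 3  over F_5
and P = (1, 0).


Compute successive multiples of P until we hit O:
  1P = (1, 0)
  2P = O

ord(P) = 2


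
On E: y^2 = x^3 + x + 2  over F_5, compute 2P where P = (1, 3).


Doubling: s = (3 x1^2 + a) / (2 y1)
s = (3*1^2 + 1) / (2*3) mod 5 = 4
x3 = s^2 - 2 x1 mod 5 = 4^2 - 2*1 = 4
y3 = s (x1 - x3) - y1 mod 5 = 4 * (1 - 4) - 3 = 0

2P = (4, 0)


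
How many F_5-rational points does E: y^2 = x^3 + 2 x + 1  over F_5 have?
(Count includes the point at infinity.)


For each x in F_5, count y with y^2 = x^3 + 2 x + 1 mod 5:
  x = 0: RHS = 1, y in [1, 4]  -> 2 point(s)
  x = 1: RHS = 4, y in [2, 3]  -> 2 point(s)
  x = 3: RHS = 4, y in [2, 3]  -> 2 point(s)
Affine points: 6. Add the point at infinity: total = 7.

#E(F_5) = 7


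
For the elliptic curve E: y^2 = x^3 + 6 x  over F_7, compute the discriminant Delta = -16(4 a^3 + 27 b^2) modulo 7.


4 a^3 + 27 b^2 = 4*6^3 + 27*0^2 = 864 + 0 = 864
Delta = -16 * (864) = -13824
Delta mod 7 = 1

Delta = 1 (mod 7)


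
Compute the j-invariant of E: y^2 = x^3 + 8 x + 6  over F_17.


Delta = -16(4 a^3 + 27 b^2) mod 17 = 11
-1728 * (4 a)^3 = -1728 * (4*8)^3 mod 17 = 3
j = 3 * 11^(-1) mod 17 = 8

j = 8 (mod 17)


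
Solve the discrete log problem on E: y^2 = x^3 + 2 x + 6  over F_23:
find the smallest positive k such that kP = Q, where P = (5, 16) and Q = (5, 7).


Enumerate multiples of P until we hit Q = (5, 7):
  1P = (5, 16)
  2P = (3, 19)
  3P = (0, 11)
  4P = (19, 16)
  5P = (22, 7)
  6P = (4, 20)
  7P = (7, 15)
  8P = (17, 13)
  9P = (14, 15)
  10P = (6, 2)
  11P = (1, 20)
  12P = (18, 20)
  13P = (2, 15)
  14P = (11, 5)
  15P = (11, 18)
  16P = (2, 8)
  17P = (18, 3)
  18P = (1, 3)
  19P = (6, 21)
  20P = (14, 8)
  21P = (17, 10)
  22P = (7, 8)
  23P = (4, 3)
  24P = (22, 16)
  25P = (19, 7)
  26P = (0, 12)
  27P = (3, 4)
  28P = (5, 7)
Match found at i = 28.

k = 28


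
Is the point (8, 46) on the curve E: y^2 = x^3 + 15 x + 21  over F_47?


Check whether y^2 = x^3 + 15 x + 21 (mod 47) for (x, y) = (8, 46).
LHS: y^2 = 46^2 mod 47 = 1
RHS: x^3 + 15 x + 21 = 8^3 + 15*8 + 21 mod 47 = 42
LHS != RHS

No, not on the curve


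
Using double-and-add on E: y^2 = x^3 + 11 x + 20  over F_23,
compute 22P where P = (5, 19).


k = 22 = 10110_2 (binary, LSB first: 01101)
Double-and-add from P = (5, 19):
  bit 0 = 0: acc unchanged = O
  bit 1 = 1: acc = O + (15, 8) = (15, 8)
  bit 2 = 1: acc = (15, 8) + (6, 7) = (4, 6)
  bit 3 = 0: acc unchanged = (4, 6)
  bit 4 = 1: acc = (4, 6) + (1, 20) = (4, 17)

22P = (4, 17)


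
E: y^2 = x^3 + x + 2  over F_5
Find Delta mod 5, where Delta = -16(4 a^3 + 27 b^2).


4 a^3 + 27 b^2 = 4*1^3 + 27*2^2 = 4 + 108 = 112
Delta = -16 * (112) = -1792
Delta mod 5 = 3

Delta = 3 (mod 5)


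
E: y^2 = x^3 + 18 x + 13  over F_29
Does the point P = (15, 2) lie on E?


Check whether y^2 = x^3 + 18 x + 13 (mod 29) for (x, y) = (15, 2).
LHS: y^2 = 2^2 mod 29 = 4
RHS: x^3 + 18 x + 13 = 15^3 + 18*15 + 13 mod 29 = 4
LHS = RHS

Yes, on the curve


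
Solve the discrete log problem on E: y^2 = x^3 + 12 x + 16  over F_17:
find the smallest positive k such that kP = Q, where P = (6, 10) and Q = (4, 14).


Enumerate multiples of P until we hit Q = (4, 14):
  1P = (6, 10)
  2P = (7, 1)
  3P = (0, 4)
  4P = (12, 1)
  5P = (14, 2)
  6P = (15, 16)
  7P = (4, 14)
Match found at i = 7.

k = 7


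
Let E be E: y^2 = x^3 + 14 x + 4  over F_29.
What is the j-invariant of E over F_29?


Delta = -16(4 a^3 + 27 b^2) mod 29 = 27
-1728 * (4 a)^3 = -1728 * (4*14)^3 mod 29 = 20
j = 20 * 27^(-1) mod 29 = 19

j = 19 (mod 29)


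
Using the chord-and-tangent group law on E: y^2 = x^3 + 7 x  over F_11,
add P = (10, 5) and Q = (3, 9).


P != Q, so use the chord formula.
s = (y2 - y1) / (x2 - x1) = (4) / (4) mod 11 = 1
x3 = s^2 - x1 - x2 mod 11 = 1^2 - 10 - 3 = 10
y3 = s (x1 - x3) - y1 mod 11 = 1 * (10 - 10) - 5 = 6

P + Q = (10, 6)


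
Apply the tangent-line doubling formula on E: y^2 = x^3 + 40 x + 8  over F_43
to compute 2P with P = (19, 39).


Doubling: s = (3 x1^2 + a) / (2 y1)
s = (3*19^2 + 40) / (2*39) mod 43 = 37
x3 = s^2 - 2 x1 mod 43 = 37^2 - 2*19 = 41
y3 = s (x1 - x3) - y1 mod 43 = 37 * (19 - 41) - 39 = 7

2P = (41, 7)


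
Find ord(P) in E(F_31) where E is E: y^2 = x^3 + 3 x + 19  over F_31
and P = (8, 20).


Compute successive multiples of P until we hit O:
  1P = (8, 20)
  2P = (16, 3)
  3P = (12, 4)
  4P = (27, 25)
  5P = (5, 2)
  6P = (23, 14)
  7P = (20, 22)
  8P = (28, 18)
  ... (continuing to 34P)
  34P = O

ord(P) = 34


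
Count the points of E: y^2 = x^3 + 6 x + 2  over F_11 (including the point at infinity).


For each x in F_11, count y with y^2 = x^3 + 6 x + 2 mod 11:
  x = 1: RHS = 9, y in [3, 8]  -> 2 point(s)
  x = 2: RHS = 0, y in [0]  -> 1 point(s)
  x = 3: RHS = 3, y in [5, 6]  -> 2 point(s)
  x = 5: RHS = 3, y in [5, 6]  -> 2 point(s)
  x = 6: RHS = 1, y in [1, 10]  -> 2 point(s)
  x = 8: RHS = 1, y in [1, 10]  -> 2 point(s)
  x = 9: RHS = 4, y in [2, 9]  -> 2 point(s)
Affine points: 13. Add the point at infinity: total = 14.

#E(F_11) = 14


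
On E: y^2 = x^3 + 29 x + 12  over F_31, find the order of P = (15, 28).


Compute successive multiples of P until we hit O:
  1P = (15, 28)
  2P = (11, 9)
  3P = (14, 0)
  4P = (11, 22)
  5P = (15, 3)
  6P = O

ord(P) = 6


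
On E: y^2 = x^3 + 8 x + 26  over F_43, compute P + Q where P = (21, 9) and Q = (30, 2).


P != Q, so use the chord formula.
s = (y2 - y1) / (x2 - x1) = (36) / (9) mod 43 = 4
x3 = s^2 - x1 - x2 mod 43 = 4^2 - 21 - 30 = 8
y3 = s (x1 - x3) - y1 mod 43 = 4 * (21 - 8) - 9 = 0

P + Q = (8, 0)


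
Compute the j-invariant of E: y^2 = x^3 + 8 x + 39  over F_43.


Delta = -16(4 a^3 + 27 b^2) mod 43 = 9
-1728 * (4 a)^3 = -1728 * (4*8)^3 mod 43 = 27
j = 27 * 9^(-1) mod 43 = 3

j = 3 (mod 43)


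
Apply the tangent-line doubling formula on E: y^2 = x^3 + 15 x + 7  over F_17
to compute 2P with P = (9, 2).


Doubling: s = (3 x1^2 + a) / (2 y1)
s = (3*9^2 + 15) / (2*2) mod 17 = 5
x3 = s^2 - 2 x1 mod 17 = 5^2 - 2*9 = 7
y3 = s (x1 - x3) - y1 mod 17 = 5 * (9 - 7) - 2 = 8

2P = (7, 8)


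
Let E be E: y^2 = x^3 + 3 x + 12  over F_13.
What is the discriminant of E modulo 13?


4 a^3 + 27 b^2 = 4*3^3 + 27*12^2 = 108 + 3888 = 3996
Delta = -16 * (3996) = -63936
Delta mod 13 = 11

Delta = 11 (mod 13)


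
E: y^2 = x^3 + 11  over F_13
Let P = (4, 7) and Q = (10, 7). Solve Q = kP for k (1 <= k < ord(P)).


Enumerate multiples of P until we hit Q = (10, 7):
  1P = (4, 7)
  2P = (8, 9)
  3P = (11, 9)
  4P = (1, 5)
  5P = (7, 4)
  6P = (3, 5)
  7P = (10, 7)
Match found at i = 7.

k = 7


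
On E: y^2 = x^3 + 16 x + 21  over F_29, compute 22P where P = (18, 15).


k = 22 = 10110_2 (binary, LSB first: 01101)
Double-and-add from P = (18, 15):
  bit 0 = 0: acc unchanged = O
  bit 1 = 1: acc = O + (26, 27) = (26, 27)
  bit 2 = 1: acc = (26, 27) + (11, 22) = (5, 9)
  bit 3 = 0: acc unchanged = (5, 9)
  bit 4 = 1: acc = (5, 9) + (25, 3) = (22, 28)

22P = (22, 28)


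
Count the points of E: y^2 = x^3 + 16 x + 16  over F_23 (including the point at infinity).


For each x in F_23, count y with y^2 = x^3 + 16 x + 16 mod 23:
  x = 0: RHS = 16, y in [4, 19]  -> 2 point(s)
  x = 4: RHS = 6, y in [11, 12]  -> 2 point(s)
  x = 6: RHS = 6, y in [11, 12]  -> 2 point(s)
  x = 8: RHS = 12, y in [9, 14]  -> 2 point(s)
  x = 10: RHS = 3, y in [7, 16]  -> 2 point(s)
  x = 12: RHS = 4, y in [2, 21]  -> 2 point(s)
  x = 13: RHS = 6, y in [11, 12]  -> 2 point(s)
  x = 17: RHS = 3, y in [7, 16]  -> 2 point(s)
  x = 18: RHS = 18, y in [8, 15]  -> 2 point(s)
  x = 19: RHS = 3, y in [7, 16]  -> 2 point(s)
Affine points: 20. Add the point at infinity: total = 21.

#E(F_23) = 21


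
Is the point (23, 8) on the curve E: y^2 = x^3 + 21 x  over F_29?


Check whether y^2 = x^3 + 21 x + 0 (mod 29) for (x, y) = (23, 8).
LHS: y^2 = 8^2 mod 29 = 6
RHS: x^3 + 21 x + 0 = 23^3 + 21*23 + 0 mod 29 = 6
LHS = RHS

Yes, on the curve


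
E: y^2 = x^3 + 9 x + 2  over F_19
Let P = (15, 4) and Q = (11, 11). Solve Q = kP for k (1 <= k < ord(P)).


Enumerate multiples of P until we hit Q = (11, 11):
  1P = (15, 4)
  2P = (8, 15)
  3P = (7, 16)
  4P = (4, 8)
  5P = (5, 1)
  6P = (16, 9)
  7P = (13, 6)
  8P = (11, 11)
Match found at i = 8.

k = 8


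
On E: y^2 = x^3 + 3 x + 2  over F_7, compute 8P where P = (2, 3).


k = 8 = 1000_2 (binary, LSB first: 0001)
Double-and-add from P = (2, 3):
  bit 0 = 0: acc unchanged = O
  bit 1 = 0: acc unchanged = O
  bit 2 = 0: acc unchanged = O
  bit 3 = 1: acc = O + (2, 4) = (2, 4)

8P = (2, 4)


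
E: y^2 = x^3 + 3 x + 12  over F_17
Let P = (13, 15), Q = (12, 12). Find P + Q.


P != Q, so use the chord formula.
s = (y2 - y1) / (x2 - x1) = (14) / (16) mod 17 = 3
x3 = s^2 - x1 - x2 mod 17 = 3^2 - 13 - 12 = 1
y3 = s (x1 - x3) - y1 mod 17 = 3 * (13 - 1) - 15 = 4

P + Q = (1, 4)


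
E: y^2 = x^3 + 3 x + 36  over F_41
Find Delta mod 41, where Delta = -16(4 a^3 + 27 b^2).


4 a^3 + 27 b^2 = 4*3^3 + 27*36^2 = 108 + 34992 = 35100
Delta = -16 * (35100) = -561600
Delta mod 41 = 18

Delta = 18 (mod 41)


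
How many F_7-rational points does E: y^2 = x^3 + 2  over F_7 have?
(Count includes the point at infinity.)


For each x in F_7, count y with y^2 = x^3 + 0 x + 2 mod 7:
  x = 0: RHS = 2, y in [3, 4]  -> 2 point(s)
  x = 3: RHS = 1, y in [1, 6]  -> 2 point(s)
  x = 5: RHS = 1, y in [1, 6]  -> 2 point(s)
  x = 6: RHS = 1, y in [1, 6]  -> 2 point(s)
Affine points: 8. Add the point at infinity: total = 9.

#E(F_7) = 9


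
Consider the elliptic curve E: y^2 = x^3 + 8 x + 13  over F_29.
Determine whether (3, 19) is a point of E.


Check whether y^2 = x^3 + 8 x + 13 (mod 29) for (x, y) = (3, 19).
LHS: y^2 = 19^2 mod 29 = 13
RHS: x^3 + 8 x + 13 = 3^3 + 8*3 + 13 mod 29 = 6
LHS != RHS

No, not on the curve


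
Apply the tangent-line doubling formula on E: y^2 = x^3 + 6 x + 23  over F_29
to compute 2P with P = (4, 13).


Doubling: s = (3 x1^2 + a) / (2 y1)
s = (3*4^2 + 6) / (2*13) mod 29 = 11
x3 = s^2 - 2 x1 mod 29 = 11^2 - 2*4 = 26
y3 = s (x1 - x3) - y1 mod 29 = 11 * (4 - 26) - 13 = 6

2P = (26, 6)


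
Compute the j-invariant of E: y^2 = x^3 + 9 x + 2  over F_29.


Delta = -16(4 a^3 + 27 b^2) mod 29 = 17
-1728 * (4 a)^3 = -1728 * (4*9)^3 mod 29 = 27
j = 27 * 17^(-1) mod 29 = 5

j = 5 (mod 29)


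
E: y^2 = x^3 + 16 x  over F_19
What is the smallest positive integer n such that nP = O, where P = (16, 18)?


Compute successive multiples of P until we hit O:
  1P = (16, 18)
  2P = (17, 13)
  3P = (11, 14)
  4P = (1, 13)
  5P = (0, 0)
  6P = (1, 6)
  7P = (11, 5)
  8P = (17, 6)
  ... (continuing to 10P)
  10P = O

ord(P) = 10


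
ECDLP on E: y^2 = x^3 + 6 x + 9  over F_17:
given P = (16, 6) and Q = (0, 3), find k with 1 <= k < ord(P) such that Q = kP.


Enumerate multiples of P until we hit Q = (0, 3):
  1P = (16, 6)
  2P = (10, 7)
  3P = (0, 14)
  4P = (14, 10)
  5P = (8, 12)
  6P = (1, 4)
  7P = (1, 13)
  8P = (8, 5)
  9P = (14, 7)
  10P = (0, 3)
Match found at i = 10.

k = 10


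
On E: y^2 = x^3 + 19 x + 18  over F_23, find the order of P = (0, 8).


Compute successive multiples of P until we hit O:
  1P = (0, 8)
  2P = (13, 1)
  3P = (19, 4)
  4P = (5, 10)
  5P = (20, 7)
  6P = (21, 8)
  7P = (2, 15)
  8P = (16, 5)
  ... (continuing to 21P)
  21P = O

ord(P) = 21


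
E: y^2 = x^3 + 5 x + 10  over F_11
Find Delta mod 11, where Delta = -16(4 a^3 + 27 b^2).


4 a^3 + 27 b^2 = 4*5^3 + 27*10^2 = 500 + 2700 = 3200
Delta = -16 * (3200) = -51200
Delta mod 11 = 5

Delta = 5 (mod 11)


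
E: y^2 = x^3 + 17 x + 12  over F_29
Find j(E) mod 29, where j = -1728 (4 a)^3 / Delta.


Delta = -16(4 a^3 + 27 b^2) mod 29 = 12
-1728 * (4 a)^3 = -1728 * (4*17)^3 mod 29 = 23
j = 23 * 12^(-1) mod 29 = 14

j = 14 (mod 29)


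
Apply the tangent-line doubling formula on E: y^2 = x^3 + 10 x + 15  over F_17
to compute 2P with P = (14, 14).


Doubling: s = (3 x1^2 + a) / (2 y1)
s = (3*14^2 + 10) / (2*14) mod 17 = 8
x3 = s^2 - 2 x1 mod 17 = 8^2 - 2*14 = 2
y3 = s (x1 - x3) - y1 mod 17 = 8 * (14 - 2) - 14 = 14

2P = (2, 14)


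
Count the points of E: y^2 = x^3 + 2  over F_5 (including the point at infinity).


For each x in F_5, count y with y^2 = x^3 + 0 x + 2 mod 5:
  x = 2: RHS = 0, y in [0]  -> 1 point(s)
  x = 3: RHS = 4, y in [2, 3]  -> 2 point(s)
  x = 4: RHS = 1, y in [1, 4]  -> 2 point(s)
Affine points: 5. Add the point at infinity: total = 6.

#E(F_5) = 6


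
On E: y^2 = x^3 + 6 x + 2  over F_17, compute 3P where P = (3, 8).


k = 3 = 11_2 (binary, LSB first: 11)
Double-and-add from P = (3, 8):
  bit 0 = 1: acc = O + (3, 8) = (3, 8)
  bit 1 = 1: acc = (3, 8) + (12, 0) = (3, 9)

3P = (3, 9)


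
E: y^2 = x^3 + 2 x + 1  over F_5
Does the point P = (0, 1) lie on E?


Check whether y^2 = x^3 + 2 x + 1 (mod 5) for (x, y) = (0, 1).
LHS: y^2 = 1^2 mod 5 = 1
RHS: x^3 + 2 x + 1 = 0^3 + 2*0 + 1 mod 5 = 1
LHS = RHS

Yes, on the curve


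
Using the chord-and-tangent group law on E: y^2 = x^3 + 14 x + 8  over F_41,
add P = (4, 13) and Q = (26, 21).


P != Q, so use the chord formula.
s = (y2 - y1) / (x2 - x1) = (8) / (22) mod 41 = 19
x3 = s^2 - x1 - x2 mod 41 = 19^2 - 4 - 26 = 3
y3 = s (x1 - x3) - y1 mod 41 = 19 * (4 - 3) - 13 = 6

P + Q = (3, 6)


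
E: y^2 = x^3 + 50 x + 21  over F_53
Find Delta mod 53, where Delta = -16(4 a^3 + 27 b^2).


4 a^3 + 27 b^2 = 4*50^3 + 27*21^2 = 500000 + 11907 = 511907
Delta = -16 * (511907) = -8190512
Delta mod 53 = 2

Delta = 2 (mod 53)


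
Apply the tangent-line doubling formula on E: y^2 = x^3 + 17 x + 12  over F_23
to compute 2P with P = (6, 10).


Doubling: s = (3 x1^2 + a) / (2 y1)
s = (3*6^2 + 17) / (2*10) mod 23 = 12
x3 = s^2 - 2 x1 mod 23 = 12^2 - 2*6 = 17
y3 = s (x1 - x3) - y1 mod 23 = 12 * (6 - 17) - 10 = 19

2P = (17, 19)


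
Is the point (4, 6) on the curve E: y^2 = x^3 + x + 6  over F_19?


Check whether y^2 = x^3 + 1 x + 6 (mod 19) for (x, y) = (4, 6).
LHS: y^2 = 6^2 mod 19 = 17
RHS: x^3 + 1 x + 6 = 4^3 + 1*4 + 6 mod 19 = 17
LHS = RHS

Yes, on the curve


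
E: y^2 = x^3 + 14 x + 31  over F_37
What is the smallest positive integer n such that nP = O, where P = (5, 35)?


Compute successive multiples of P until we hit O:
  1P = (5, 35)
  2P = (11, 6)
  3P = (31, 29)
  4P = (12, 15)
  5P = (4, 15)
  6P = (21, 15)
  7P = (1, 34)
  8P = (1, 3)
  ... (continuing to 15P)
  15P = O

ord(P) = 15


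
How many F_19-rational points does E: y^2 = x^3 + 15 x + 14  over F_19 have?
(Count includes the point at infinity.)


For each x in F_19, count y with y^2 = x^3 + 15 x + 14 mod 19:
  x = 1: RHS = 11, y in [7, 12]  -> 2 point(s)
  x = 4: RHS = 5, y in [9, 10]  -> 2 point(s)
  x = 5: RHS = 5, y in [9, 10]  -> 2 point(s)
  x = 6: RHS = 16, y in [4, 15]  -> 2 point(s)
  x = 7: RHS = 6, y in [5, 14]  -> 2 point(s)
  x = 8: RHS = 0, y in [0]  -> 1 point(s)
  x = 9: RHS = 4, y in [2, 17]  -> 2 point(s)
  x = 10: RHS = 5, y in [9, 10]  -> 2 point(s)
  x = 11: RHS = 9, y in [3, 16]  -> 2 point(s)
  x = 14: RHS = 4, y in [2, 17]  -> 2 point(s)
  x = 15: RHS = 4, y in [2, 17]  -> 2 point(s)
  x = 18: RHS = 17, y in [6, 13]  -> 2 point(s)
Affine points: 23. Add the point at infinity: total = 24.

#E(F_19) = 24


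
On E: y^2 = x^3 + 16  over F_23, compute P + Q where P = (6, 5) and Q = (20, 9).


P != Q, so use the chord formula.
s = (y2 - y1) / (x2 - x1) = (4) / (14) mod 23 = 20
x3 = s^2 - x1 - x2 mod 23 = 20^2 - 6 - 20 = 6
y3 = s (x1 - x3) - y1 mod 23 = 20 * (6 - 6) - 5 = 18

P + Q = (6, 18)


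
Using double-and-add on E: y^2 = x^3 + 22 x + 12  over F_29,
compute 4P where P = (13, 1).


k = 4 = 100_2 (binary, LSB first: 001)
Double-and-add from P = (13, 1):
  bit 0 = 0: acc unchanged = O
  bit 1 = 0: acc unchanged = O
  bit 2 = 1: acc = O + (26, 21) = (26, 21)

4P = (26, 21)


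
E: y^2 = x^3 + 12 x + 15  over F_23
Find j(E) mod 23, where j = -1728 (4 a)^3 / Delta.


Delta = -16(4 a^3 + 27 b^2) mod 23 = 13
-1728 * (4 a)^3 = -1728 * (4*12)^3 mod 23 = 22
j = 22 * 13^(-1) mod 23 = 7

j = 7 (mod 23)


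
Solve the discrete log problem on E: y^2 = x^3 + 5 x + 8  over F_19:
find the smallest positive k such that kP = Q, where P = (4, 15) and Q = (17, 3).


Enumerate multiples of P until we hit Q = (17, 3):
  1P = (4, 15)
  2P = (16, 17)
  3P = (8, 16)
  4P = (13, 16)
  5P = (6, 8)
  6P = (7, 5)
  7P = (17, 3)
Match found at i = 7.

k = 7


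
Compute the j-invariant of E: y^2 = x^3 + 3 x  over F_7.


Delta = -16(4 a^3 + 27 b^2) mod 7 = 1
-1728 * (4 a)^3 = -1728 * (4*3)^3 mod 7 = 6
j = 6 * 1^(-1) mod 7 = 6

j = 6 (mod 7)


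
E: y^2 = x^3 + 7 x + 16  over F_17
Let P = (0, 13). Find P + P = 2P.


Doubling: s = (3 x1^2 + a) / (2 y1)
s = (3*0^2 + 7) / (2*13) mod 17 = 14
x3 = s^2 - 2 x1 mod 17 = 14^2 - 2*0 = 9
y3 = s (x1 - x3) - y1 mod 17 = 14 * (0 - 9) - 13 = 14

2P = (9, 14)


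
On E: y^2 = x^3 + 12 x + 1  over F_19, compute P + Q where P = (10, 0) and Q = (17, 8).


P != Q, so use the chord formula.
s = (y2 - y1) / (x2 - x1) = (8) / (7) mod 19 = 12
x3 = s^2 - x1 - x2 mod 19 = 12^2 - 10 - 17 = 3
y3 = s (x1 - x3) - y1 mod 19 = 12 * (10 - 3) - 0 = 8

P + Q = (3, 8)


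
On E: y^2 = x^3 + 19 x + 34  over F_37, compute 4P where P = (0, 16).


k = 4 = 100_2 (binary, LSB first: 001)
Double-and-add from P = (0, 16):
  bit 0 = 0: acc unchanged = O
  bit 1 = 0: acc unchanged = O
  bit 2 = 1: acc = O + (21, 0) = (21, 0)

4P = (21, 0)


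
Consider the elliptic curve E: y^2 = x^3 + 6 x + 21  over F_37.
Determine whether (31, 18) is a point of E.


Check whether y^2 = x^3 + 6 x + 21 (mod 37) for (x, y) = (31, 18).
LHS: y^2 = 18^2 mod 37 = 28
RHS: x^3 + 6 x + 21 = 31^3 + 6*31 + 21 mod 37 = 28
LHS = RHS

Yes, on the curve


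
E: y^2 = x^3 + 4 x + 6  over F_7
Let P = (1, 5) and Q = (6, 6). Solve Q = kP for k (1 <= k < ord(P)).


Enumerate multiples of P until we hit Q = (6, 6):
  1P = (1, 5)
  2P = (5, 2)
  3P = (2, 1)
  4P = (6, 1)
  5P = (4, 3)
  6P = (4, 4)
  7P = (6, 6)
Match found at i = 7.

k = 7


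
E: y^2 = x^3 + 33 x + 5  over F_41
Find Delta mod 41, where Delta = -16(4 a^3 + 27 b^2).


4 a^3 + 27 b^2 = 4*33^3 + 27*5^2 = 143748 + 675 = 144423
Delta = -16 * (144423) = -2310768
Delta mod 41 = 33

Delta = 33 (mod 41)


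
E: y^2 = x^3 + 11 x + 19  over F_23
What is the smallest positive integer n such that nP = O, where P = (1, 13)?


Compute successive multiples of P until we hit O:
  1P = (1, 13)
  2P = (7, 5)
  3P = (4, 14)
  4P = (13, 6)
  5P = (21, 14)
  6P = (19, 16)
  7P = (19, 7)
  8P = (21, 9)
  ... (continuing to 13P)
  13P = O

ord(P) = 13


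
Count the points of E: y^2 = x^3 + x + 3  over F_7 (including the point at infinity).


For each x in F_7, count y with y^2 = x^3 + 1 x + 3 mod 7:
  x = 4: RHS = 1, y in [1, 6]  -> 2 point(s)
  x = 5: RHS = 0, y in [0]  -> 1 point(s)
  x = 6: RHS = 1, y in [1, 6]  -> 2 point(s)
Affine points: 5. Add the point at infinity: total = 6.

#E(F_7) = 6


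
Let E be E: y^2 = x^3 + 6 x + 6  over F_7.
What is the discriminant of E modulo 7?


4 a^3 + 27 b^2 = 4*6^3 + 27*6^2 = 864 + 972 = 1836
Delta = -16 * (1836) = -29376
Delta mod 7 = 3

Delta = 3 (mod 7)


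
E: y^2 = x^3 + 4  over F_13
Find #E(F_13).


For each x in F_13, count y with y^2 = x^3 + 0 x + 4 mod 13:
  x = 0: RHS = 4, y in [2, 11]  -> 2 point(s)
  x = 2: RHS = 12, y in [5, 8]  -> 2 point(s)
  x = 4: RHS = 3, y in [4, 9]  -> 2 point(s)
  x = 5: RHS = 12, y in [5, 8]  -> 2 point(s)
  x = 6: RHS = 12, y in [5, 8]  -> 2 point(s)
  x = 7: RHS = 9, y in [3, 10]  -> 2 point(s)
  x = 8: RHS = 9, y in [3, 10]  -> 2 point(s)
  x = 10: RHS = 3, y in [4, 9]  -> 2 point(s)
  x = 11: RHS = 9, y in [3, 10]  -> 2 point(s)
  x = 12: RHS = 3, y in [4, 9]  -> 2 point(s)
Affine points: 20. Add the point at infinity: total = 21.

#E(F_13) = 21


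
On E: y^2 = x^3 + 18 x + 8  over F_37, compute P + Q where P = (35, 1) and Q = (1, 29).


P != Q, so use the chord formula.
s = (y2 - y1) / (x2 - x1) = (28) / (3) mod 37 = 34
x3 = s^2 - x1 - x2 mod 37 = 34^2 - 35 - 1 = 10
y3 = s (x1 - x3) - y1 mod 37 = 34 * (35 - 10) - 1 = 35

P + Q = (10, 35)


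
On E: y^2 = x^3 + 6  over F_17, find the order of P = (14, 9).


Compute successive multiples of P until we hit O:
  1P = (14, 9)
  2P = (4, 6)
  3P = (3, 13)
  4P = (8, 12)
  5P = (8, 5)
  6P = (3, 4)
  7P = (4, 11)
  8P = (14, 8)
  ... (continuing to 9P)
  9P = O

ord(P) = 9


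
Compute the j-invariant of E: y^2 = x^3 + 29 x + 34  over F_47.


Delta = -16(4 a^3 + 27 b^2) mod 47 = 4
-1728 * (4 a)^3 = -1728 * (4*29)^3 mod 47 = 4
j = 4 * 4^(-1) mod 47 = 1

j = 1 (mod 47)


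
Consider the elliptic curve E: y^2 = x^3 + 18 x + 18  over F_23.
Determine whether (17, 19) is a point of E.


Check whether y^2 = x^3 + 18 x + 18 (mod 23) for (x, y) = (17, 19).
LHS: y^2 = 19^2 mod 23 = 16
RHS: x^3 + 18 x + 18 = 17^3 + 18*17 + 18 mod 23 = 16
LHS = RHS

Yes, on the curve


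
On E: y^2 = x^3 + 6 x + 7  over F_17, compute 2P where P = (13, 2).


Doubling: s = (3 x1^2 + a) / (2 y1)
s = (3*13^2 + 6) / (2*2) mod 17 = 5
x3 = s^2 - 2 x1 mod 17 = 5^2 - 2*13 = 16
y3 = s (x1 - x3) - y1 mod 17 = 5 * (13 - 16) - 2 = 0

2P = (16, 0)


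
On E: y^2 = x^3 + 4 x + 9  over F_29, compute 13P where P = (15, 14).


k = 13 = 1101_2 (binary, LSB first: 1011)
Double-and-add from P = (15, 14):
  bit 0 = 1: acc = O + (15, 14) = (15, 14)
  bit 1 = 0: acc unchanged = (15, 14)
  bit 2 = 1: acc = (15, 14) + (28, 2) = (21, 25)
  bit 3 = 1: acc = (21, 25) + (25, 25) = (12, 4)

13P = (12, 4)


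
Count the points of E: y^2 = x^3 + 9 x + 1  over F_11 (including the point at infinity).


For each x in F_11, count y with y^2 = x^3 + 9 x + 1 mod 11:
  x = 0: RHS = 1, y in [1, 10]  -> 2 point(s)
  x = 1: RHS = 0, y in [0]  -> 1 point(s)
  x = 2: RHS = 5, y in [4, 7]  -> 2 point(s)
  x = 3: RHS = 0, y in [0]  -> 1 point(s)
  x = 7: RHS = 0, y in [0]  -> 1 point(s)
Affine points: 7. Add the point at infinity: total = 8.

#E(F_11) = 8


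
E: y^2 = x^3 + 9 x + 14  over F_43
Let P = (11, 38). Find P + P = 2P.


Doubling: s = (3 x1^2 + a) / (2 y1)
s = (3*11^2 + 9) / (2*38) mod 43 = 23
x3 = s^2 - 2 x1 mod 43 = 23^2 - 2*11 = 34
y3 = s (x1 - x3) - y1 mod 43 = 23 * (11 - 34) - 38 = 35

2P = (34, 35)


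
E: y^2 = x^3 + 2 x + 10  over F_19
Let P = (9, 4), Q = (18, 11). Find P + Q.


P != Q, so use the chord formula.
s = (y2 - y1) / (x2 - x1) = (7) / (9) mod 19 = 5
x3 = s^2 - x1 - x2 mod 19 = 5^2 - 9 - 18 = 17
y3 = s (x1 - x3) - y1 mod 19 = 5 * (9 - 17) - 4 = 13

P + Q = (17, 13)


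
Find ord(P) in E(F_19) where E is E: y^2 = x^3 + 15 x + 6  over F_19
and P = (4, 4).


Compute successive multiples of P until we hit O:
  1P = (4, 4)
  2P = (8, 12)
  3P = (11, 1)
  4P = (10, 4)
  5P = (5, 15)
  6P = (17, 5)
  7P = (7, 6)
  8P = (0, 5)
  ... (continuing to 23P)
  23P = O

ord(P) = 23


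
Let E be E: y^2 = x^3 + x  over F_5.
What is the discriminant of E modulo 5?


4 a^3 + 27 b^2 = 4*1^3 + 27*0^2 = 4 + 0 = 4
Delta = -16 * (4) = -64
Delta mod 5 = 1

Delta = 1 (mod 5)


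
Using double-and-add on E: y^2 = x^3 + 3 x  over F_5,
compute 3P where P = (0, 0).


k = 3 = 11_2 (binary, LSB first: 11)
Double-and-add from P = (0, 0):
  bit 0 = 1: acc = O + (0, 0) = (0, 0)
  bit 1 = 1: acc = (0, 0) + O = (0, 0)

3P = (0, 0)


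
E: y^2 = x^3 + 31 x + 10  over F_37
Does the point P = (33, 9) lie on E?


Check whether y^2 = x^3 + 31 x + 10 (mod 37) for (x, y) = (33, 9).
LHS: y^2 = 9^2 mod 37 = 7
RHS: x^3 + 31 x + 10 = 33^3 + 31*33 + 10 mod 37 = 7
LHS = RHS

Yes, on the curve


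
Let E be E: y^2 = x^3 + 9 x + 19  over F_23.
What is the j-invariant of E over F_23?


Delta = -16(4 a^3 + 27 b^2) mod 23 = 22
-1728 * (4 a)^3 = -1728 * (4*9)^3 mod 23 = 10
j = 10 * 22^(-1) mod 23 = 13

j = 13 (mod 23)


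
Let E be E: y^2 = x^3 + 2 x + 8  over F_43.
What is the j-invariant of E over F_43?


Delta = -16(4 a^3 + 27 b^2) mod 43 = 5
-1728 * (4 a)^3 = -1728 * (4*2)^3 mod 43 = 32
j = 32 * 5^(-1) mod 43 = 15

j = 15 (mod 43)


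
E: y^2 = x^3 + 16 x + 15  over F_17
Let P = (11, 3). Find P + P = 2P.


Doubling: s = (3 x1^2 + a) / (2 y1)
s = (3*11^2 + 16) / (2*3) mod 17 = 15
x3 = s^2 - 2 x1 mod 17 = 15^2 - 2*11 = 16
y3 = s (x1 - x3) - y1 mod 17 = 15 * (11 - 16) - 3 = 7

2P = (16, 7)


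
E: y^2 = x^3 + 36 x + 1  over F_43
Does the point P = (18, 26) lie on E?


Check whether y^2 = x^3 + 36 x + 1 (mod 43) for (x, y) = (18, 26).
LHS: y^2 = 26^2 mod 43 = 31
RHS: x^3 + 36 x + 1 = 18^3 + 36*18 + 1 mod 43 = 31
LHS = RHS

Yes, on the curve


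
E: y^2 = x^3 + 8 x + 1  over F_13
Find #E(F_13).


For each x in F_13, count y with y^2 = x^3 + 8 x + 1 mod 13:
  x = 0: RHS = 1, y in [1, 12]  -> 2 point(s)
  x = 1: RHS = 10, y in [6, 7]  -> 2 point(s)
  x = 2: RHS = 12, y in [5, 8]  -> 2 point(s)
  x = 3: RHS = 0, y in [0]  -> 1 point(s)
  x = 5: RHS = 10, y in [6, 7]  -> 2 point(s)
  x = 7: RHS = 10, y in [6, 7]  -> 2 point(s)
  x = 9: RHS = 9, y in [3, 10]  -> 2 point(s)
  x = 11: RHS = 3, y in [4, 9]  -> 2 point(s)
Affine points: 15. Add the point at infinity: total = 16.

#E(F_13) = 16


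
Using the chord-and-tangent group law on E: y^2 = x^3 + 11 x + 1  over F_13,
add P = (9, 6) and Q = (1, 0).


P != Q, so use the chord formula.
s = (y2 - y1) / (x2 - x1) = (7) / (5) mod 13 = 4
x3 = s^2 - x1 - x2 mod 13 = 4^2 - 9 - 1 = 6
y3 = s (x1 - x3) - y1 mod 13 = 4 * (9 - 6) - 6 = 6

P + Q = (6, 6)


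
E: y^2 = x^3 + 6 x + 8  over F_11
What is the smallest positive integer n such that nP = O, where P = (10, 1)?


Compute successive multiples of P until we hit O:
  1P = (10, 1)
  2P = (3, 3)
  3P = (1, 9)
  4P = (5, 8)
  5P = (5, 3)
  6P = (1, 2)
  7P = (3, 8)
  8P = (10, 10)
  ... (continuing to 9P)
  9P = O

ord(P) = 9


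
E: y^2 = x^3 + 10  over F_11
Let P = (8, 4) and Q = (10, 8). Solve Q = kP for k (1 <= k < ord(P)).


Enumerate multiples of P until we hit Q = (10, 8):
  1P = (8, 4)
  2P = (10, 3)
  3P = (7, 1)
  4P = (5, 5)
  5P = (3, 9)
  6P = (1, 0)
  7P = (3, 2)
  8P = (5, 6)
  9P = (7, 10)
  10P = (10, 8)
Match found at i = 10.

k = 10


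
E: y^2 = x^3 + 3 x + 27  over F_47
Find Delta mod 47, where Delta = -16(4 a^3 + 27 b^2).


4 a^3 + 27 b^2 = 4*3^3 + 27*27^2 = 108 + 19683 = 19791
Delta = -16 * (19791) = -316656
Delta mod 47 = 30

Delta = 30 (mod 47)


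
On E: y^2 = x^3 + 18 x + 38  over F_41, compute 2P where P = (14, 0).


k = 2 = 10_2 (binary, LSB first: 01)
Double-and-add from P = (14, 0):
  bit 0 = 0: acc unchanged = O
  bit 1 = 1: acc = O + O = O

2P = O


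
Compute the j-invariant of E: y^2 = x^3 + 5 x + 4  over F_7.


Delta = -16(4 a^3 + 27 b^2) mod 7 = 5
-1728 * (4 a)^3 = -1728 * (4*5)^3 mod 7 = 6
j = 6 * 5^(-1) mod 7 = 4

j = 4 (mod 7)


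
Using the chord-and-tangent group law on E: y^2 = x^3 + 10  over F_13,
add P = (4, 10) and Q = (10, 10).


P != Q, so use the chord formula.
s = (y2 - y1) / (x2 - x1) = (0) / (6) mod 13 = 0
x3 = s^2 - x1 - x2 mod 13 = 0^2 - 4 - 10 = 12
y3 = s (x1 - x3) - y1 mod 13 = 0 * (4 - 12) - 10 = 3

P + Q = (12, 3)


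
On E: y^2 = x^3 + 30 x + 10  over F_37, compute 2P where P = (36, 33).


Doubling: s = (3 x1^2 + a) / (2 y1)
s = (3*36^2 + 30) / (2*33) mod 37 = 19
x3 = s^2 - 2 x1 mod 37 = 19^2 - 2*36 = 30
y3 = s (x1 - x3) - y1 mod 37 = 19 * (36 - 30) - 33 = 7

2P = (30, 7)


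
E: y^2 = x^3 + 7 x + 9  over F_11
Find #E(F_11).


For each x in F_11, count y with y^2 = x^3 + 7 x + 9 mod 11:
  x = 0: RHS = 9, y in [3, 8]  -> 2 point(s)
  x = 2: RHS = 9, y in [3, 8]  -> 2 point(s)
  x = 5: RHS = 4, y in [2, 9]  -> 2 point(s)
  x = 6: RHS = 3, y in [5, 6]  -> 2 point(s)
  x = 7: RHS = 5, y in [4, 7]  -> 2 point(s)
  x = 8: RHS = 5, y in [4, 7]  -> 2 point(s)
  x = 9: RHS = 9, y in [3, 8]  -> 2 point(s)
  x = 10: RHS = 1, y in [1, 10]  -> 2 point(s)
Affine points: 16. Add the point at infinity: total = 17.

#E(F_11) = 17


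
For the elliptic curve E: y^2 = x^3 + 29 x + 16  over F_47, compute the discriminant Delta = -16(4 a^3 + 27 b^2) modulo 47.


4 a^3 + 27 b^2 = 4*29^3 + 27*16^2 = 97556 + 6912 = 104468
Delta = -16 * (104468) = -1671488
Delta mod 47 = 20

Delta = 20 (mod 47)


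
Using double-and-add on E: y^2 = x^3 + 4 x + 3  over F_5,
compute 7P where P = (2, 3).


k = 7 = 111_2 (binary, LSB first: 111)
Double-and-add from P = (2, 3):
  bit 0 = 1: acc = O + (2, 3) = (2, 3)
  bit 1 = 1: acc = (2, 3) + (2, 2) = O
  bit 2 = 1: acc = O + (2, 3) = (2, 3)

7P = (2, 3)


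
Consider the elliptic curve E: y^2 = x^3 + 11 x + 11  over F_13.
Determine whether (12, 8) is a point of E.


Check whether y^2 = x^3 + 11 x + 11 (mod 13) for (x, y) = (12, 8).
LHS: y^2 = 8^2 mod 13 = 12
RHS: x^3 + 11 x + 11 = 12^3 + 11*12 + 11 mod 13 = 12
LHS = RHS

Yes, on the curve


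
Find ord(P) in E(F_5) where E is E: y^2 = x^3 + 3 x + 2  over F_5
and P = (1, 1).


Compute successive multiples of P until we hit O:
  1P = (1, 1)
  2P = (2, 1)
  3P = (2, 4)
  4P = (1, 4)
  5P = O

ord(P) = 5


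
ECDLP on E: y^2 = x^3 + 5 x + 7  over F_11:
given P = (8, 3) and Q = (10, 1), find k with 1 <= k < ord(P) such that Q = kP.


Enumerate multiples of P until we hit Q = (10, 1):
  1P = (8, 3)
  2P = (10, 1)
Match found at i = 2.

k = 2


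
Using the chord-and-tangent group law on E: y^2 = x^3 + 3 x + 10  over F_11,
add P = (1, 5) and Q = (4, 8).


P != Q, so use the chord formula.
s = (y2 - y1) / (x2 - x1) = (3) / (3) mod 11 = 1
x3 = s^2 - x1 - x2 mod 11 = 1^2 - 1 - 4 = 7
y3 = s (x1 - x3) - y1 mod 11 = 1 * (1 - 7) - 5 = 0

P + Q = (7, 0)


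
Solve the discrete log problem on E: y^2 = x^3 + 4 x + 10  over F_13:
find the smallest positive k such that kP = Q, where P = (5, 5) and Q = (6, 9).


Enumerate multiples of P until we hit Q = (6, 9):
  1P = (5, 5)
  2P = (6, 4)
  3P = (3, 6)
  4P = (2, 0)
  5P = (3, 7)
  6P = (6, 9)
Match found at i = 6.

k = 6


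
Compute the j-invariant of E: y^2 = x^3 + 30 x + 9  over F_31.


Delta = -16(4 a^3 + 27 b^2) mod 31 = 9
-1728 * (4 a)^3 = -1728 * (4*30)^3 mod 31 = 15
j = 15 * 9^(-1) mod 31 = 12

j = 12 (mod 31)


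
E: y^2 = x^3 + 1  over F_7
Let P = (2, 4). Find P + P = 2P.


Doubling: s = (3 x1^2 + a) / (2 y1)
s = (3*2^2 + 0) / (2*4) mod 7 = 5
x3 = s^2 - 2 x1 mod 7 = 5^2 - 2*2 = 0
y3 = s (x1 - x3) - y1 mod 7 = 5 * (2 - 0) - 4 = 6

2P = (0, 6)


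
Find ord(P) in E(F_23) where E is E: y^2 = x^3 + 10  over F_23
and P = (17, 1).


Compute successive multiples of P until we hit O:
  1P = (17, 1)
  2P = (7, 10)
  3P = (12, 6)
  4P = (18, 0)
  5P = (12, 17)
  6P = (7, 13)
  7P = (17, 22)
  8P = O

ord(P) = 8


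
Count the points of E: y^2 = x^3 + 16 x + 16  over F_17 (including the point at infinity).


For each x in F_17, count y with y^2 = x^3 + 16 x + 16 mod 17:
  x = 0: RHS = 16, y in [4, 13]  -> 2 point(s)
  x = 1: RHS = 16, y in [4, 13]  -> 2 point(s)
  x = 4: RHS = 8, y in [5, 12]  -> 2 point(s)
  x = 5: RHS = 0, y in [0]  -> 1 point(s)
  x = 12: RHS = 15, y in [7, 10]  -> 2 point(s)
  x = 14: RHS = 9, y in [3, 14]  -> 2 point(s)
  x = 16: RHS = 16, y in [4, 13]  -> 2 point(s)
Affine points: 13. Add the point at infinity: total = 14.

#E(F_17) = 14


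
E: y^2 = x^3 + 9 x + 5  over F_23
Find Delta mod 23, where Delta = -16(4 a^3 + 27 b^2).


4 a^3 + 27 b^2 = 4*9^3 + 27*5^2 = 2916 + 675 = 3591
Delta = -16 * (3591) = -57456
Delta mod 23 = 21

Delta = 21 (mod 23)


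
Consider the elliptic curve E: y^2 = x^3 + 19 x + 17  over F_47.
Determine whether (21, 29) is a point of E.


Check whether y^2 = x^3 + 19 x + 17 (mod 47) for (x, y) = (21, 29).
LHS: y^2 = 29^2 mod 47 = 42
RHS: x^3 + 19 x + 17 = 21^3 + 19*21 + 17 mod 47 = 42
LHS = RHS

Yes, on the curve


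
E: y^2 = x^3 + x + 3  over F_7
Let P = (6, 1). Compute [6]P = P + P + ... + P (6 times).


k = 6 = 110_2 (binary, LSB first: 011)
Double-and-add from P = (6, 1):
  bit 0 = 0: acc unchanged = O
  bit 1 = 1: acc = O + (6, 6) = (6, 6)
  bit 2 = 1: acc = (6, 6) + (6, 1) = O

6P = O


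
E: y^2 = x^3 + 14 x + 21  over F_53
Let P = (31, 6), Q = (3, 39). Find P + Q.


P != Q, so use the chord formula.
s = (y2 - y1) / (x2 - x1) = (33) / (25) mod 53 = 31
x3 = s^2 - x1 - x2 mod 53 = 31^2 - 31 - 3 = 26
y3 = s (x1 - x3) - y1 mod 53 = 31 * (31 - 26) - 6 = 43

P + Q = (26, 43)


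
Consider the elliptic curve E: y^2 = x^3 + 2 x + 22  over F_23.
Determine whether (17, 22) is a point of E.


Check whether y^2 = x^3 + 2 x + 22 (mod 23) for (x, y) = (17, 22).
LHS: y^2 = 22^2 mod 23 = 1
RHS: x^3 + 2 x + 22 = 17^3 + 2*17 + 22 mod 23 = 1
LHS = RHS

Yes, on the curve


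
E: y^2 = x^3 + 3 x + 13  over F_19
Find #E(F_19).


For each x in F_19, count y with y^2 = x^3 + 3 x + 13 mod 19:
  x = 1: RHS = 17, y in [6, 13]  -> 2 point(s)
  x = 3: RHS = 11, y in [7, 12]  -> 2 point(s)
  x = 5: RHS = 1, y in [1, 18]  -> 2 point(s)
  x = 6: RHS = 0, y in [0]  -> 1 point(s)
  x = 7: RHS = 16, y in [4, 15]  -> 2 point(s)
  x = 8: RHS = 17, y in [6, 13]  -> 2 point(s)
  x = 9: RHS = 9, y in [3, 16]  -> 2 point(s)
  x = 10: RHS = 17, y in [6, 13]  -> 2 point(s)
  x = 11: RHS = 9, y in [3, 16]  -> 2 point(s)
  x = 13: RHS = 7, y in [8, 11]  -> 2 point(s)
  x = 14: RHS = 6, y in [5, 14]  -> 2 point(s)
  x = 18: RHS = 9, y in [3, 16]  -> 2 point(s)
Affine points: 23. Add the point at infinity: total = 24.

#E(F_19) = 24


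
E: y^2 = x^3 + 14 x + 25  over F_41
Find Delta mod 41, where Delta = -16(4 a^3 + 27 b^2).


4 a^3 + 27 b^2 = 4*14^3 + 27*25^2 = 10976 + 16875 = 27851
Delta = -16 * (27851) = -445616
Delta mod 41 = 13

Delta = 13 (mod 41)


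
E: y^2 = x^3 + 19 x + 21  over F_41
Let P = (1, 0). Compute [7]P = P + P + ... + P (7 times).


k = 7 = 111_2 (binary, LSB first: 111)
Double-and-add from P = (1, 0):
  bit 0 = 1: acc = O + (1, 0) = (1, 0)
  bit 1 = 1: acc = (1, 0) + O = (1, 0)
  bit 2 = 1: acc = (1, 0) + O = (1, 0)

7P = (1, 0)


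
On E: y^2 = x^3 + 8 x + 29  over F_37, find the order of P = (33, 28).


Compute successive multiples of P until we hit O:
  1P = (33, 28)
  2P = (9, 33)
  3P = (5, 34)
  4P = (20, 30)
  5P = (30, 0)
  6P = (20, 7)
  7P = (5, 3)
  8P = (9, 4)
  ... (continuing to 10P)
  10P = O

ord(P) = 10


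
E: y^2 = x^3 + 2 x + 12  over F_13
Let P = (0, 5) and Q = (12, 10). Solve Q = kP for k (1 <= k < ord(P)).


Enumerate multiples of P until we hit Q = (12, 10):
  1P = (0, 5)
  2P = (12, 3)
  3P = (5, 11)
  4P = (11, 0)
  5P = (5, 2)
  6P = (12, 10)
Match found at i = 6.

k = 6


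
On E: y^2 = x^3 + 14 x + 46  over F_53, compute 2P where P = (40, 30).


Doubling: s = (3 x1^2 + a) / (2 y1)
s = (3*40^2 + 14) / (2*30) mod 53 = 29
x3 = s^2 - 2 x1 mod 53 = 29^2 - 2*40 = 19
y3 = s (x1 - x3) - y1 mod 53 = 29 * (40 - 19) - 30 = 49

2P = (19, 49)


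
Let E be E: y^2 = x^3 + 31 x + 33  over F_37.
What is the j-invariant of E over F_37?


Delta = -16(4 a^3 + 27 b^2) mod 37 = 30
-1728 * (4 a)^3 = -1728 * (4*31)^3 mod 37 = 6
j = 6 * 30^(-1) mod 37 = 15

j = 15 (mod 37)
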